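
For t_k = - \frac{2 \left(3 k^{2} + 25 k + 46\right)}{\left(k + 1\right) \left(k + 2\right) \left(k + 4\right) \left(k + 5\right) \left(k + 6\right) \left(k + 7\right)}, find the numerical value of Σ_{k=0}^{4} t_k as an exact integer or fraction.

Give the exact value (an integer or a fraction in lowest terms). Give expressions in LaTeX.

Σ = -95/1188

Ratio r(k) = (k + 1)*(k + 4)*(25*k + 3*(k + 1)**2 + 71)/((k + 3)*(k + 8)*(3*k**2 + 25*k + 46)).
So A=k + 1 and B=k + 8, with C=k**3 + 34*k**2/3 + 121*k/3 + 46.
Solve (k + 1)·f(k+1) − (k + 7)·f(k) = k**3 + 34*k**2/3 + 121*k/3 + 46.
deg f ≤ 6 (via 1,1,3).
A polynomial solution: f(k) = k*(k + 2)*(k + 3)*(k + 5)*(k**2 + 11*k + 34)/72.
R(k) = B(k−1)·f(k)/C(k) = k*(k + 2)*(k + 5)*(k + 7)*(k**2 + 11*k + 34)/(24*(3*k**2 + 25*k + 46)); s_k = R·t_k = k*(-k**2 - 11*k - 34)/(12*(k**3 + 11*k**2 + 34*k + 24)).
Check: Δs_k = 2*(-3*k**2 - 25*k - 46)/(k**6 + 25*k**5 + 247*k**4 + 1219*k**3 + 3112*k**2 + 3796*k + 1680). ✓
Telescoping: Σ = s_(5) − s_(0) = -95/1188 − (0) = -95/1188.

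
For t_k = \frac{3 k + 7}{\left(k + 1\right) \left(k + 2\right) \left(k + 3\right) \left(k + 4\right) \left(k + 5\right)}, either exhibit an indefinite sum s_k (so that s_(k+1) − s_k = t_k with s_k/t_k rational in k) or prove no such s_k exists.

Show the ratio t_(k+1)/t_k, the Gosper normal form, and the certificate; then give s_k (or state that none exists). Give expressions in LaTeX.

s_k = \frac{k \left(k^{2} + 8 k + 19\right)}{12 \left(k^{3} + 8 k^{2} + 19 k + 12\right)}

Step 1: r(k) = (k + 1)*(3*k + 10)/((k + 6)*(3*k + 7)).
Factor: A=k + 1; B=k + 6; C=k + 7/3.
Set up (k + 1)·f(k+1) − (k + 5)·f(k) − (k + 7/3) = 0.
deg f ≤ 4 (via 1,1,1).
Coefficient equations give f(k) = k*(k + 2)*(k**2 + 8*k + 19)/36.
Get s_k = R·t_k = k*(k**2 + 8*k + 19)/(12*(k**3 + 8*k**2 + 19*k + 12)) with R(k) = B(k−1)f(k)/C(k) = k*(k + 2)*(k + 5)*(k**2 + 8*k + 19)/(12*(3*k + 7)).
Check: Δs_k = (3*k + 7)/(k**5 + 15*k**4 + 85*k**3 + 225*k**2 + 274*k + 120). ✓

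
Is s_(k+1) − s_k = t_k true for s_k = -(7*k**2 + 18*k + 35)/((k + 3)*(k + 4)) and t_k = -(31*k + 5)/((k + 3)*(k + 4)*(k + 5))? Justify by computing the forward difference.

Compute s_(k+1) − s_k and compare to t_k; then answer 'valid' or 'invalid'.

Valid: the claim telescopes to t_k.

s_(k+1) = (-18*k - 7*(k + 1)**2 - 53)/((k + 4)*(k + 5))
s_(k+1) − s_k = (-31*k - 5)/(k**3 + 12*k**2 + 47*k + 60)
(s_(k+1) − s_k) − t_k = 0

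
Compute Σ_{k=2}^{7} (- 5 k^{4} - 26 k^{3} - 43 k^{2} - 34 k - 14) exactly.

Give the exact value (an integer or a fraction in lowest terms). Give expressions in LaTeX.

Σ = -50712

Ratio r(k) = (5*k**4 + 46*k**3 + 151*k**2 + 218*k + 122)/(5*k**4 + 26*k**3 + 43*k**2 + 34*k + 14).
So A=1 and B=1, with C=k**4 + 26*k**3/5 + 43*k**2/5 + 34*k/5 + 14/5.
Solve (1)·f(k+1) − (1)·f(k) = k**4 + 26*k**3/5 + 43*k**2/5 + 34*k/5 + 14/5.
d = 5 from the (0,0,4) case.
Solving with deg f ≤ 5: f(k) = k*(k**4 + 4*k**3 + 3*k**2 + 2*k + 4)/5.
R(k) = B(k−1)·f(k)/C(k) = k*(k**4 + 4*k**3 + 3*k**2 + 2*k + 4)/(5*k**4 + 26*k**3 + 43*k**2 + 34*k + 14); s_k = R·t_k = k*(-k**4 - 4*k**3 - 3*k**2 - 2*k - 4).
Check: Δs_k = -5*k**4 - 26*k**3 - 43*k**2 - 34*k - 14. ✓
Telescoping: Σ = s_(8) − s_(2) = -50848 − (-136) = -50712.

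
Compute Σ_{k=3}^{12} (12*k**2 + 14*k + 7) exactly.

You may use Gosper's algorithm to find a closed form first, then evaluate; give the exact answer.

Σ = 8860

Compute t_(k+1)/t_k: get (12*k**2 + 38*k + 33)/(12*k**2 + 14*k + 7).
Factor: A=1; B=1; C=k**2 + 7*k/6 + 7/12.
f must satisfy (1)·f(k+1) − (1)·f(k) = k**2 + 7*k/6 + 7/12.
Degrees (0,0,2) ⇒ d ≤ 3.
Solve for f: f(k) = k*(4*k**2 + k + 2)/12 (degree 3 ≤ 3).
Then R = B(k−1)f/C = k*(4*k**2 + k + 2)/(12*k**2 + 14*k + 7), so s_k = R(k)·t_k = k*(4*k**2 + k + 2).
Δs = 12*k**2 + 14*k + 7, as required.
Σ_(k=3)^(12) t_k = s_(13) − s_(3) = 8983 − (123) = 8860.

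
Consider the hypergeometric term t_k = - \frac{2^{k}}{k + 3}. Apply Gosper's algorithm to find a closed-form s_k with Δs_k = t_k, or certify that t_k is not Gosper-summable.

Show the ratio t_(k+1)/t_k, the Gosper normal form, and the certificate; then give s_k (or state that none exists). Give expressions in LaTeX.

Compute t_(k+1)/t_k: get 2*(k + 3)/(k + 4).
So A=2*k + 6 and B=k + 4, with C=1.
Solve (2*k + 6)·f(k+1) − (k + 3)·f(k) = 1.
deg f ≤ -1 (via 1,1,0).
Negative degree bound (-1): no f exists, t_k not Gosper-summable.

none — t_k is not Gosper-summable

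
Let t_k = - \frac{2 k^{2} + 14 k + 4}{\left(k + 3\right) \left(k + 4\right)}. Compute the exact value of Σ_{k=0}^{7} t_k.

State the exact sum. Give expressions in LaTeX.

Compute t_(k+1)/t_k: get (k + 3)*(7*k + (k + 1)**2 + 9)/((k + 5)*(k**2 + 7*k + 2)).
So A=k + 3 and B=k + 5, with C=k**2 + 7*k + 2.
Need (k + 3)·f(k+1) − (k + 4)·f(k) = k**2 + 7*k + 2.
Degrees (1,1,2) ⇒ d ≤ 2.
Match coefficients ⇒ f(k) = k*(3*k - 1)/3.
So s_k = (B(k−1)f/C)·t_k = (k*(k + 4)*(3*k - 1)/(3*(k**2 + 7*k + 2)))·t_k = 2*k*(1 - 3*k)/(3*(k + 3)).
s_(k+1) − s_k = 2*(-k**2 - 7*k - 2)/(k**2 + 7*k + 12) = t_k.
Σ_(k=0)^(7) t_k = s_(8) − s_(0) = -368/33 − (0) = -368/33.

Σ = -368/33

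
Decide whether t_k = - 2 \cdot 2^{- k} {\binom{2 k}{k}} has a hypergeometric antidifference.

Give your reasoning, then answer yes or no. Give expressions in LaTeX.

No — key equation has no polynomial f.

Compute t_(k+1)/t_k: get (2*k + 1)/(k + 1).
Gosper form: A/B · C(k+1)/C(k) with A=2*k + 1, B=k + 1, C=1.
Set up (2*k + 1)·f(k+1) − (k)·f(k) − (1) = 0.
Bound: deg f ≤ -1.
Bound -1 < 0, so the key equation has no polynomial solution.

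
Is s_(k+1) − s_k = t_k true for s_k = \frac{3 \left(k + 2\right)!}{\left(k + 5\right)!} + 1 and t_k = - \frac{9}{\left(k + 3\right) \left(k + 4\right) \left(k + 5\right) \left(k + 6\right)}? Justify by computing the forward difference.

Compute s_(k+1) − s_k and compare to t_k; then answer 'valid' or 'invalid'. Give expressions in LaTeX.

Valid — Δs_k = t_k.

s_(k+1) = 3*factorial(k + 3)/factorial(k + 6) + 1
s_(k+1) − s_k = -9/((k + 3)*(k + 4)*(k + 5)*(k + 6))
(s_(k+1) − s_k) − t_k = 0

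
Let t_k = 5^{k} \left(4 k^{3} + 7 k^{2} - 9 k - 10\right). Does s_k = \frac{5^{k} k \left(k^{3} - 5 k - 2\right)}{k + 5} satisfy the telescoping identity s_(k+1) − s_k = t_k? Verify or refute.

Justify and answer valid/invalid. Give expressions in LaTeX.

s_(k+1) = -5**(k + 1)*(k + 1)*(5*k - (k + 1)**3 + 7)/(k + 6)
s_(k+1) − s_k = 5**k*(4*k**5 + 39*k**4 + 110*k**3 + 17*k**2 - 218*k - 150)/(k**2 + 11*k + 30)
(s_(k+1) − s_k) − t_k = 5**k*(-12*k**4 - 78*k**3 - 84*k**2 + 162*k + 150)/(k**2 + 11*k + 30)

Invalid: residual \frac{5^{k} \left(- 12 k^{4} - 78 k^{3} - 84 k^{2} + 162 k + 150\right)}{k^{2} + 11 k + 30} ≠ 0.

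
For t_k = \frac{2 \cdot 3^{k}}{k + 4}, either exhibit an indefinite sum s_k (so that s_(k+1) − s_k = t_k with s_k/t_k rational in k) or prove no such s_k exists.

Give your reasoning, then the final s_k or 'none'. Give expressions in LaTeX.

Step 1: r(k) = 3*(k + 4)/(k + 5).
So A=3*k + 12 and B=k + 5, with C=1.
Need (3*k + 12)·f(k+1) − (k + 4)·f(k) = 1.
deg f ≤ -1 (via 1,1,0).
Negative degree bound (-1): no f exists, t_k not Gosper-summable.

none — t_k is not Gosper-summable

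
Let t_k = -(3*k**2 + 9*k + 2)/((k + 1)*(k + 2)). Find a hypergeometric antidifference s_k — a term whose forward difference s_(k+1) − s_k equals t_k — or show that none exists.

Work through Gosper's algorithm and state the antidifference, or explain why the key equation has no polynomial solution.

Step 1: r(k) = (k + 1)*(9*k + 3*(k + 1)**2 + 11)/((k + 3)*(3*k**2 + 9*k + 2)).
So A=k + 1 and B=k + 3, with C=k**2 + 3*k + 2/3.
f must satisfy (k + 1)·f(k+1) − (k + 2)·f(k) = k**2 + 3*k + 2/3.
deg f ≤ 2 (via 1,1,2).
Solve for f: f(k) = k*(3*k - 1)/3 (degree 2 ≤ 2).
Get s_k = R·t_k = k*(1 - 3*k)/(k + 1) with R(k) = B(k−1)f(k)/C(k) = k*(k + 2)*(3*k - 1)/(3*k**2 + 9*k + 2).
Check: Δs_k = (-3*k**2 - 9*k - 2)/(k**2 + 3*k + 2). ✓

s_k = k*(1 - 3*k)/(k + 1)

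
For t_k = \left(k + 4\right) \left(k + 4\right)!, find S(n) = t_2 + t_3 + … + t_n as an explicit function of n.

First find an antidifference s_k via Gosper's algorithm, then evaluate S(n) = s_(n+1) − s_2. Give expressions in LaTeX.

S(n) = \left(n + 5\right)! - 720

t_(k+1)/t_k = (k + 5)**2/(k + 4).
Take A(k)=k + 5, B(k)=1, C(k)=k + 4.
f must satisfy (k + 5)·f(k+1) − (1)·f(k) = k + 4.
d = 0 from the (1,0,1) case.
Coefficient equations give f(k) = 1.
So s_k = (B(k−1)f/C)·t_k = (1/(k + 4))·t_k = factorial(k + 4).
s_(k+1) − s_k = (k + 4)*factorial(k + 4) = t_k.
Telescope: S(n) = s_(n+1) − s_(2) = factorial(n + 5) − (720) = factorial(n + 5) - 720.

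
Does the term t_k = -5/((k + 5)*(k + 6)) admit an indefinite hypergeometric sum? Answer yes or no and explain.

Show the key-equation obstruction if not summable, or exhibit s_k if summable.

Yes. s_k = -k/(k + 5).

r(k) = (k + 5)/(k + 7) after simplifying.
Gosper form: A/B · C(k+1)/C(k) with A=k + 5, B=k + 7, C=1.
f must satisfy (k + 5)·f(k+1) − (k + 6)·f(k) = 1.
Degrees (1,1,0) ⇒ d ≤ 1.
Solving with deg f ≤ 1: f(k) = k/5.
R(k) = B(k−1)·f(k)/C(k) = k*(k + 6)/5; s_k = R·t_k = -k/(k + 5).
Verify: -5/(k**2 + 11*k + 30) matches t_k.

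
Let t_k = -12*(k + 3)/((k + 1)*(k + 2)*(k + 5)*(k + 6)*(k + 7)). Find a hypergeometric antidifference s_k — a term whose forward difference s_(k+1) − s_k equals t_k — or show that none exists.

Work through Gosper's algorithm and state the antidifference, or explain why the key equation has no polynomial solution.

Ratio r(k) = (k + 1)*(k + 4)*(k + 5)/((k + 3)**2*(k + 8)).
Normal form (A,B,C) = (k + 1, k + 8, k**3 + 10*k**2 + 33*k + 36).
f must satisfy (k + 1)·f(k+1) − (k + 7)·f(k) = k**3 + 10*k**2 + 33*k + 36.
d = 6 from the (1,1,3) case.
Solving with deg f ≤ 6: f(k) = k*(k + 2)*(k + 3)*(k + 4)*(k**2 + 12*k + 41)/90.
Then R = B(k−1)f/C = k*(k + 2)*(k + 7)*(k**2 + 12*k + 41)/(90*(k + 3)), so s_k = R(k)·t_k = 2*k*(-k**2 - 12*k - 41)/(15*(k**3 + 12*k**2 + 41*k + 30)).
Δs = 12*(-k - 3)/(k**5 + 21*k**4 + 163*k**3 + 567*k**2 + 844*k + 420), as required.

s_k = 2*k*(-k**2 - 12*k - 41)/(15*(k**3 + 12*k**2 + 41*k + 30))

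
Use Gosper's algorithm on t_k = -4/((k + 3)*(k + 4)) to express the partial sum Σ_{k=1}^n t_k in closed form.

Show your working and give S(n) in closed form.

r(k) = (k + 3)/(k + 5) after simplifying.
Normal form (A,B,C) = (k + 3, k + 5, 1).
Need (k + 3)·f(k+1) − (k + 4)·f(k) = 1.
Degrees (1,1,0) ⇒ d ≤ 1.
Solve for f: f(k) = k/3 (degree 1 ≤ 1).
Certificate R = B(k−1)f/C = k*(k + 4)/3 gives s_k = -4*k/(3*k + 9).
Check: Δs_k = -4/(k**2 + 7*k + 12). ✓
s_(n+1) = 4*(-n - 1)/(3*(n + 4)) and s_(1) = -1/3, so S(n) = -n/(n + 4).

S(n) = -n/(n + 4)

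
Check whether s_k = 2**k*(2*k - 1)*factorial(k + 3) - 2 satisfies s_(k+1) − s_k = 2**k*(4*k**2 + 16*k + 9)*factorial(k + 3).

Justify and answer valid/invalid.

s_(k+1) = 2**(k + 1)*(2*k + 1)*factorial(k + 4) - 2
s_(k+1) − s_k = 2**k*(4*k**2 + 16*k + 9)*factorial(k + 3)
(s_(k+1) − s_k) − t_k = 0

Valid — Δs_k = t_k.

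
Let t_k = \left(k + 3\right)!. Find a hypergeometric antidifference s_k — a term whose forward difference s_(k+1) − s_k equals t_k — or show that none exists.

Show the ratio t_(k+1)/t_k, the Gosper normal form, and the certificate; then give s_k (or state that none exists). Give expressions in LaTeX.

not Gosper-summable; s_k does not exist

The ratio is k + 4.
A = k + 4, B = 1, C = 1.
f must satisfy (k + 4)·f(k+1) − (1)·f(k) = 1.
Bound: deg f ≤ -1.
Bound -1 < 0, so the key equation has no polynomial solution.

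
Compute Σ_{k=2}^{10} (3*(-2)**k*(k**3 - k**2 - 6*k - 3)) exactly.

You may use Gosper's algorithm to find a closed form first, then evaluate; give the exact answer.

t_(k+1)/t_k = 2*(-k**3 - 2*k**2 + 5*k + 9)/(k**3 - k**2 - 6*k - 3).
Gosper form: A/B · C(k+1)/C(k) with A=-2, B=1, C=k**3 - k**2 - 6*k - 3.
f must satisfy (-2)·f(k+1) − (1)·f(k) = k**3 - k**2 - 6*k - 3.
d = 3 from the (0,0,3) case.
A polynomial solution: f(k) = -(k**3 - 3*k**2 - 4*k + 1)/3.
R(k) = B(k−1)·f(k)/C(k) = -(k**3 - 3*k**2 - 4*k + 1)/(3*(k**3 - k**2 - 6*k - 3)); s_k = R·t_k = (-2)**k*(-k**3 + 3*k**2 + 4*k - 1).
s_(k+1) − s_k = 3*(-2)**k*(k**3 - k**2 - 6*k - 3) = t_k.
Sum = s_(11) − s_(2); s_(11) = 1894400, s_(2) = 44 ⇒ 1894356.

Σ = 1894356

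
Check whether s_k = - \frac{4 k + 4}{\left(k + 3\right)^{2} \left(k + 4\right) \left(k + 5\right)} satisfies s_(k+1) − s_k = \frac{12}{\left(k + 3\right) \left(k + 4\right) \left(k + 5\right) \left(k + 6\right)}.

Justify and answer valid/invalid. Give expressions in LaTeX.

Invalid: residual \frac{8 \left(- 4 k - 15\right)}{k^{6} + 25 k^{5} + 257 k^{4} + 1391 k^{3} + 4182 k^{2} + 6624 k + 4320} ≠ 0.

s_(k+1) = 4*(-k - 2)/((k + 4)**2*(k + 5)*(k + 6))
s_(k+1) − s_k = 4*(3*k**2 + 13*k + 6)/(k**6 + 25*k**5 + 257*k**4 + 1391*k**3 + 4182*k**2 + 6624*k + 4320)
(s_(k+1) − s_k) − t_k = 8*(-4*k - 15)/(k**6 + 25*k**5 + 257*k**4 + 1391*k**3 + 4182*k**2 + 6624*k + 4320)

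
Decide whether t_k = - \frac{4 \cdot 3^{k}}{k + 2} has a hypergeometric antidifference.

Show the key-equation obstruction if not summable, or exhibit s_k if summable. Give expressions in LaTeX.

t_(k+1)/t_k = 3*(k + 2)/(k + 3).
Gosper form: A/B · C(k+1)/C(k) with A=3*k + 6, B=k + 3, C=1.
Need (3*k + 6)·f(k+1) − (k + 2)·f(k) = 1.
From deg A=1, deg B=1, deg C=0: d=-1.
d = -1 < 0 ⇒ no nonzero polynomial f; not summable.

No — negative degree bound, so no certificate f.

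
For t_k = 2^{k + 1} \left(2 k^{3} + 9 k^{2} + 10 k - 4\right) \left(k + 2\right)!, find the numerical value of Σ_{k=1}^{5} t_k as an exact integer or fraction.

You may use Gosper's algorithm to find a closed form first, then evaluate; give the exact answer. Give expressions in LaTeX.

Step 1: r(k) = 2*(2*k**4 + 21*k**3 + 79*k**2 + 119*k + 51)/(2*k**3 + 9*k**2 + 10*k - 4).
Take A(k)=2*k + 6, B(k)=1, C(k)=k**3 + 9*k**2/2 + 5*k - 2.
Key eq: (2*k + 6)·f(k+1) = (1)·f(k) + (k**3 + 9*k**2/2 + 5*k - 2).
deg f ≤ 2 (via 1,0,3).
Coefficient equations give f(k) = (k**2 - 2)/2.
Then R = B(k−1)f/C = (k**2 - 2)/(2*k**3 + 9*k**2 + 10*k - 4), so s_k = R(k)·t_k = 2**(k + 1)*(k**2 - 2)*factorial(k + 2).
Verify: 2**(k + 1)*(2*k**3 + 9*k**2 + 10*k - 4)*factorial(k + 2) matches t_k.
Σ_(k=1)^(5) t_k = s_(6) − s_(1) = 175472640 − (-24) = 175472664.

Σ = 175472664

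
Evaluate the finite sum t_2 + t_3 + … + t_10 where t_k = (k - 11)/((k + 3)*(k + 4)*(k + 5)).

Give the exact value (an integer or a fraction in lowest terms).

Σ = -1/10

Ratio r(k) = (k - 10)*(k + 3)/((k - 11)*(k + 6)).
Factor: A=k + 3; B=k + 6; C=k - 11.
Key eq: (k + 3)·f(k+1) = (k + 5)·f(k) + (k - 11).
Degrees (1,1,1) ⇒ d ≤ 2.
Match coefficients ⇒ f(k) = -k*(k + 10)/3.
Then R = B(k−1)f/C = -k*(k + 5)*(k + 10)/(3*(k - 11)), so s_k = R(k)·t_k = k*(-k - 10)/(3*(k + 3)*(k + 4)).
Δs = (k - 11)/(k**3 + 12*k**2 + 47*k + 60), as required.
Telescoping: Σ = s_(11) − s_(2) = -11/30 − (-4/15) = -1/10.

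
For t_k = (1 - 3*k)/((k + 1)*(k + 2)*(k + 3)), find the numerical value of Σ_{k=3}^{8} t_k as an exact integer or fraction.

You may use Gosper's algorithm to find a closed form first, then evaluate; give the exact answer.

Compute t_(k+1)/t_k: get (k + 1)*(3*k + 2)/((k + 4)*(3*k - 1)).
Factor: A=k + 1; B=k + 4; C=k - 1/3.
Set up (k + 1)·f(k+1) − (k + 3)·f(k) − (k - 1/3) = 0.
Bound: deg f ≤ 2.
Solve for f: f(k) = k*(k - 3)/6 (degree 2 ≤ 2).
Certificate R = B(k−1)f/C = k*(k - 3)*(k + 3)/(2*(3*k - 1)) gives s_k = k*(3 - k)/(2*(k + 1)*(k + 2)).
Check: Δs_k = (1 - 3*k)/(k**3 + 6*k**2 + 11*k + 6). ✓
Σ_(k=3)^(8) t_k = s_(9) − s_(3) = -27/110 − (0) = -27/110.

Σ = -27/110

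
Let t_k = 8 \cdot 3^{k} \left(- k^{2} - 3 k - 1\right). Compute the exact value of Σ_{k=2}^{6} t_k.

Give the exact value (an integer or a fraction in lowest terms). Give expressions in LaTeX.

t_(k+1)/t_k = 3*(k**2 + 5*k + 5)/(k**2 + 3*k + 1).
A = 3, B = 1, C = k**2 + 3*k + 1.
Need (3)·f(k+1) − (1)·f(k) = k**2 + 3*k + 1.
Bound: deg f ≤ 2.
Match coefficients ⇒ f(k) = (2*k**2 - 1)/4.
So s_k = (B(k−1)f/C)·t_k = ((2*k**2 - 1)/(4*(k**2 + 3*k + 1)))·t_k = 3**k*(2 - 4*k**2).
Δs = 8*3**k*(-k**2 - 3*k - 1), as required.
Telescoping: Σ = s_(7) − s_(2) = -424278 − (-126) = -424152.

Σ = -424152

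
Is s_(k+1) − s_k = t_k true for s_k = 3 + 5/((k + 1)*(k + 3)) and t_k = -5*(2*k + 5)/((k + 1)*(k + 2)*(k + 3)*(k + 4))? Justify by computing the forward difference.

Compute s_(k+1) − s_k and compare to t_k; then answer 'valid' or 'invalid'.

Valid: the claim telescopes to t_k.

s_(k+1) = 3 + 5/((k + 2)*(k + 4))
s_(k+1) − s_k = 5*(-2*k - 5)/(k**4 + 10*k**3 + 35*k**2 + 50*k + 24)
(s_(k+1) − s_k) − t_k = 0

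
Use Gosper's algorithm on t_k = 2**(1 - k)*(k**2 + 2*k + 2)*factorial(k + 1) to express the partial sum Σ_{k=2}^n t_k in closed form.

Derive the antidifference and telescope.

S(n) = 2**(1 - n)*(-9*2**n + n**3*factorial(n) + 5*n**2*factorial(n) + 8*n*factorial(n) + 4*factorial(n))

Compute t_(k+1)/t_k: get (k + 2)*(2*k + (k + 1)**2 + 4)/(2*(k**2 + 2*k + 2)).
So A=k/2 + 1 and B=1, with C=k**2 + 2*k + 2.
f must satisfy (k/2 + 1)·f(k+1) − (1)·f(k) = k**2 + 2*k + 2.
d = 1 from the (1,0,2) case.
Match coefficients ⇒ f(k) = 2*(k + 1).
Then R = B(k−1)f/C = 2*(k + 1)/(k**2 + 2*k + 2), so s_k = R(k)·t_k = 2**(2 - k)*(k + 1)*factorial(k + 1).
s_(k+1) − s_k = 2**(1 - k)*(k**2 + 2*k + 2)*factorial(k + 1) = t_k.
Evaluate: s_(n+1) = 2**(1 - n)*(n + 2)*factorial(n + 2); subtract s_(2) = 18 ⇒ S(n) = 2**(1 - n)*(-9*2**n + n**3*factorial(n) + 5*n**2*factorial(n) + 8*n*factorial(n) + 4*factorial(n)).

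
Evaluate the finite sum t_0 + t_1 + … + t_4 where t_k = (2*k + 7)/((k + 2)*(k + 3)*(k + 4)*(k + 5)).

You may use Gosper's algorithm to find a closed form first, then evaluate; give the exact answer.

Σ = 55/504

Compute t_(k+1)/t_k: get (k + 2)*(2*k + 9)/((k + 6)*(2*k + 7)).
Factor: A=k + 2; B=k + 6; C=k + 7/2.
Key eq: (k + 2)·f(k+1) = (k + 5)·f(k) + (k + 7/2).
From deg A=1, deg B=1, deg C=1: d=3.
Solving with deg f ≤ 3: f(k) = k*(k + 3)*(k + 6)/16.
Get s_k = R·t_k = k*(k + 6)/(8*(k**2 + 6*k + 8)) with R(k) = B(k−1)f(k)/C(k) = k*(k + 3)*(k + 5)*(k + 6)/(8*(2*k + 7)).
s_(k+1) − s_k = (2*k + 7)/(k**4 + 14*k**3 + 71*k**2 + 154*k + 120) = t_k.
Σ_(k=0)^(4) t_k = s_(5) − s_(0) = 55/504 − (0) = 55/504.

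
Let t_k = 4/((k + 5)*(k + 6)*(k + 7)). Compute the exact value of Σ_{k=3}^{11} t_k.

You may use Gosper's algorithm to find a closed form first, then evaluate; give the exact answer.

Ratio r(k) = (k + 5)/(k + 8).
So A=k + 5 and B=k + 8, with C=1.
Set up (k + 5)·f(k+1) − (k + 7)·f(k) − (1) = 0.
From deg A=1, deg B=1, deg C=0: d=2.
A polynomial solution: f(k) = k*(k + 11)/60.
Certificate R = B(k−1)f/C = k*(k + 7)*(k + 11)/60 gives s_k = k*(k + 11)/(15*(k + 5)*(k + 6)).
s_(k+1) − s_k = 4/(k**3 + 18*k**2 + 107*k + 210) = t_k.
Σ_(k=3)^(11) t_k = s_(12) − s_(3) = 46/765 − (7/180) = 13/612.

Σ = 13/612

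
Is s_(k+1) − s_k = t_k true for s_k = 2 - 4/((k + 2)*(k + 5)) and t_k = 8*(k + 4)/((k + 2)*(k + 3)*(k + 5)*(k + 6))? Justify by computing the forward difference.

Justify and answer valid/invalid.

valid (s_(k+1) − s_k reduces to t_k)

s_(k+1) = 2 - 4/((k + 3)*(k + 6))
s_(k+1) − s_k = 8*(k + 4)/(k**4 + 16*k**3 + 91*k**2 + 216*k + 180)
(s_(k+1) − s_k) − t_k = 0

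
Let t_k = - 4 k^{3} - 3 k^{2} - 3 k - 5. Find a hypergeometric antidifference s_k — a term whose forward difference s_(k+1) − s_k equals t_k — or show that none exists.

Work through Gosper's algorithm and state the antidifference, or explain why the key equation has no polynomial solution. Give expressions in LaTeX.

s_k = k \left(- k^{3} + k^{2} - k - 4\right)

r(k) = (4*k**3 + 15*k**2 + 21*k + 15)/(4*k**3 + 3*k**2 + 3*k + 5) after simplifying.
So A=1 and B=1, with C=k**3 + 3*k**2/4 + 3*k/4 + 5/4.
f must satisfy (1)·f(k+1) − (1)·f(k) = k**3 + 3*k**2/4 + 3*k/4 + 5/4.
d = 4 from the (0,0,3) case.
Solve for f: f(k) = k*(k**3 - k**2 + k + 4)/4 (degree 4 ≤ 4).
Certificate R = B(k−1)f/C = k*(k**3 - k**2 + k + 4)/(4*k**3 + 3*k**2 + 3*k + 5) gives s_k = k*(-k**3 + k**2 - k - 4).
Verify: -4*k**3 - 3*k**2 - 3*k - 5 matches t_k.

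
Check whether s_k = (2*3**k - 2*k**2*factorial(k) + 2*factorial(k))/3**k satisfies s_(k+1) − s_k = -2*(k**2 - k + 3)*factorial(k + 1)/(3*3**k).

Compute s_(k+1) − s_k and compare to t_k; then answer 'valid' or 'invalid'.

s_(k+1) = (6*3**k - 2*k**3*factorial(k) - 6*k**2*factorial(k) - 4*k*factorial(k))/(3*3**k)
s_(k+1) − s_k = -2*(k**2 - k + 3)*factorial(k + 1)/(3*3**k)
(s_(k+1) − s_k) − t_k = 0

Valid: the claim telescopes to t_k.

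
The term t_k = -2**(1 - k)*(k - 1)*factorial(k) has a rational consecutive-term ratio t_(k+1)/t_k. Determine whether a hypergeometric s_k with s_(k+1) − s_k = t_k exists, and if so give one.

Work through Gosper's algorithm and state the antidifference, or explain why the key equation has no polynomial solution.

s_k = -2**(2 - k)*factorial(k)

Step 1: r(k) = k*(k + 1)/(2*(k - 1)).
Gosper form: A/B · C(k+1)/C(k) with A=k/2 + 1/2, B=1, C=k - 1.
f must satisfy (k/2 + 1/2)·f(k+1) − (1)·f(k) = k - 1.
From deg A=1, deg B=0, deg C=1: d=0.
A polynomial solution: f(k) = 2.
Get s_k = R·t_k = -2**(2 - k)*factorial(k) with R(k) = B(k−1)f(k)/C(k) = 2/(k - 1).
s_(k+1) − s_k = -2**(1 - k)*(k - 1)*factorial(k) = t_k.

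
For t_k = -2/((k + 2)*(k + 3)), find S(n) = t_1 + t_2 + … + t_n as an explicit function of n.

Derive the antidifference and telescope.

S(n) = -2*n/(3*n + 9)

The ratio is (k + 2)/(k + 4).
Factor: A=k + 2; B=k + 4; C=1.
Set up (k + 2)·f(k+1) − (k + 3)·f(k) − (1) = 0.
deg f ≤ 1 (via 1,1,0).
A polynomial solution: f(k) = k/2.
Certificate R = B(k−1)f/C = k*(k + 3)/2 gives s_k = -k/(k + 2).
Δs = -2/(k**2 + 5*k + 6), as required.
Σ_(k=1)^n t_k = s_(n+1) − s_(1) = ((-n - 1)/(n + 3)) − (-1/3), i.e. -2*n/(3*n + 9).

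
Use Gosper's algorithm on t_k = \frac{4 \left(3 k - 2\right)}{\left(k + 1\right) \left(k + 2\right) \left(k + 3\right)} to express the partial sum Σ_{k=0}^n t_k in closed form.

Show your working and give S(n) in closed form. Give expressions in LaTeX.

S(n) = \frac{n^{2} - 7 n - 8}{n^{2} + 5 n + 6}

r(k) = (k + 1)*(3*k + 1)/((k + 4)*(3*k - 2)) after simplifying.
So A=k + 1 and B=k + 4, with C=k - 2/3.
Set up (k + 1)·f(k+1) − (k + 3)·f(k) − (k - 2/3) = 0.
d = 2 from the (1,1,1) case.
Solving with deg f ≤ 2: f(k) = k*(k - 9)/12.
Get s_k = R·t_k = k*(k - 9)/((k + 1)*(k + 2)) with R(k) = B(k−1)f(k)/C(k) = k*(k - 9)*(k + 3)/(4*(3*k - 2)).
Check: Δs_k = 4*(3*k - 2)/(k**3 + 6*k**2 + 11*k + 6). ✓
s_(n+1) = (n**2 - 7*n - 8)/(n**2 + 5*n + 6) and s_(0) = 0, so S(n) = (n**2 - 7*n - 8)/(n**2 + 5*n + 6).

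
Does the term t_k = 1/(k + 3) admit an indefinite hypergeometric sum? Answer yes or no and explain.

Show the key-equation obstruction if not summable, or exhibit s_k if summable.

No — key equation has no polynomial f.

The ratio is (k + 3)/(k + 4).
Gosper form: A/B · C(k+1)/C(k) with A=k + 3, B=k + 4, C=1.
Key eq: (k + 3)·f(k+1) = (k + 3)·f(k) + (1).
From deg A=1, deg B=1, deg C=0: d=0.
Put f(k) = c0: A·f(k+1) − B(k−1)·f(k) − C = -1; need -1 = 0 — inconsistent ⇒ no f, not summable.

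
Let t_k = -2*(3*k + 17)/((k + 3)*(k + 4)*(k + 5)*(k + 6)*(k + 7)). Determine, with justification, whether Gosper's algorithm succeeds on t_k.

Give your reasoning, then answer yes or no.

Yes. s_k = k*(-k**2 - 13*k - 54)/(36*(k**3 + 13*k**2 + 54*k + 72)).

r(k) = (k + 3)*(3*k + 20)/((k + 8)*(3*k + 17)) after simplifying.
A = k + 3, B = k + 8, C = k + 17/3.
Key eq: (k + 3)·f(k+1) = (k + 7)·f(k) + (k + 17/3).
Bound: deg f ≤ 4.
Solve for f: f(k) = k*(k + 5)*(k**2 + 13*k + 54)/216 (degree 4 ≤ 4).
So s_k = (B(k−1)f/C)·t_k = (k*(k + 5)*(k + 7)*(k**2 + 13*k + 54)/(72*(3*k + 17)))·t_k = k*(-k**2 - 13*k - 54)/(36*(k**3 + 13*k**2 + 54*k + 72)).
Check: Δs_k = 2*(-3*k - 17)/(k**5 + 25*k**4 + 245*k**3 + 1175*k**2 + 2754*k + 2520). ✓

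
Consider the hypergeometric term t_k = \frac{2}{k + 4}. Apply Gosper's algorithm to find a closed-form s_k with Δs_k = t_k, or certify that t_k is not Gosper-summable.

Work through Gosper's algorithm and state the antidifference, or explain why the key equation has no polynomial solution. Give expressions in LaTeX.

not Gosper-summable; s_k does not exist

t_(k+1)/t_k = (k + 4)/(k + 5).
So A=k + 4 and B=k + 5, with C=1.
Solve (k + 4)·f(k+1) − (k + 4)·f(k) = 1.
Degrees (1,1,0) ⇒ d ≤ 0.
f = c0 ⇒ A·f(k+1) − B(k−1)·f(k) − C = -1. The system {-1 = 0} is inconsistent; no antidifference.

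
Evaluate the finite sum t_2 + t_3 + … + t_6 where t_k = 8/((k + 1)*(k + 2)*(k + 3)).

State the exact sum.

Σ = 5/18

Compute t_(k+1)/t_k: get (k + 1)/(k + 4).
A = k + 1, B = k + 4, C = 1.
f must satisfy (k + 1)·f(k+1) − (k + 3)·f(k) = 1.
Degrees (1,1,0) ⇒ d ≤ 2.
Coefficient equations give f(k) = k*(k + 3)/4.
Certificate R = B(k−1)f/C = k*(k + 3)**2/4 gives s_k = 2*k*(k + 3)/((k + 1)*(k + 2)).
s_(k+1) − s_k = 8/(k**3 + 6*k**2 + 11*k + 6) = t_k.
Σ_(k=2)^(6) t_k = s_(7) − s_(2) = 35/18 − (5/3) = 5/18.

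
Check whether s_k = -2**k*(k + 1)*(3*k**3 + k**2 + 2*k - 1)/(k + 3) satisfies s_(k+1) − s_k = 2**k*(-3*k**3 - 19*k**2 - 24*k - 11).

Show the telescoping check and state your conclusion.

s_(k+1) = -2**(k + 1)*(k + 2)*(2*k + 3*(k + 1)**3 + (k + 1)**2 + 1)/(k + 4)
s_(k+1) − s_k = 2**k*(-3*k**5 - 34*k**4 - 143*k**3 - 247*k**2 - 203*k - 64)/(k**2 + 7*k + 12)
(s_(k+1) − s_k) − t_k = 2**(k + 1)*(3*k**4 + 25*k**3 + 80*k**2 + 81*k + 34)/(k**2 + 7*k + 12)

Invalid: residual 2**(k + 1)*(3*k**4 + 25*k**3 + 80*k**2 + 81*k + 34)/(k**2 + 7*k + 12) ≠ 0.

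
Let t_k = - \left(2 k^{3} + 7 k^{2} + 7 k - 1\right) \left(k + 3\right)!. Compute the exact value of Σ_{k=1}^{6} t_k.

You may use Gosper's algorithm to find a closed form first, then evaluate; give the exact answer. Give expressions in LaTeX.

Ratio r(k) = (2*k**4 + 21*k**3 + 79*k**2 + 123*k + 60)/(2*k**3 + 7*k**2 + 7*k - 1).
So A=k + 4 and B=1, with C=k**3 + 7*k**2/2 + 7*k/2 - 1/2.
f must satisfy (k + 4)·f(k+1) − (1)·f(k) = k**3 + 7*k**2/2 + 7*k/2 - 1/2.
From deg A=1, deg B=0, deg C=3: d=2.
Match coefficients ⇒ f(k) = (k - 1)*(2*k - 1)/2.
R(k) = B(k−1)·f(k)/C(k) = (k - 1)*(2*k - 1)/(2*k**3 + 7*k**2 + 7*k - 1); s_k = R·t_k = -(k - 1)*(2*k - 1)*factorial(k + 3).
s_(k+1) − s_k = -(2*k**3 + 7*k**2 + 7*k - 1)*factorial(k + 3) = t_k.
Sum = s_(7) − s_(1); s_(7) = -283046400, s_(1) = 0 ⇒ -283046400.

Σ = -283046400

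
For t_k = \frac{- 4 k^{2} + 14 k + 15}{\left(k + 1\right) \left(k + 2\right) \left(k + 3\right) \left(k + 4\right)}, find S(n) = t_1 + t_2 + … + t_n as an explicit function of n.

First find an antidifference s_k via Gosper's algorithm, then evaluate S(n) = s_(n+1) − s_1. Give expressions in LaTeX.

S(n) = \frac{n \left(n^{2} + 105 n + 194\right)}{24 \left(n^{3} + 9 n^{2} + 26 n + 24\right)}

The ratio is (k + 1)*(14*k - 4*(k + 1)**2 + 29)/((k + 5)*(-4*k**2 + 14*k + 15)).
Normal form (A,B,C) = (k + 1, k + 5, k**2 - 7*k/2 - 15/4).
f must satisfy (k + 1)·f(k+1) − (k + 4)·f(k) = k**2 - 7*k/2 - 15/4.
d = 3 from the (1,1,2) case.
Coefficient equations give f(k) = -k*(2*k**2 + 24*k + 19)/12.
Then R = B(k−1)f/C = -k*(k + 4)*(2*k**2 + 24*k + 19)/(3*(4*k**2 - 14*k - 15)), so s_k = R(k)·t_k = k*(2*k**2 + 24*k + 19)/(3*(k + 1)*(k + 2)*(k + 3)).
Verify: (-4*k**2 + 14*k + 15)/(k**4 + 10*k**3 + 35*k**2 + 50*k + 24) matches t_k.
s_(n+1) = (2*n**3 + 30*n**2 + 73*n + 45)/(3*(n**3 + 9*n**2 + 26*n + 24)) and s_(1) = 5/8, so S(n) = n*(n**2 + 105*n + 194)/(24*(n**3 + 9*n**2 + 26*n + 24)).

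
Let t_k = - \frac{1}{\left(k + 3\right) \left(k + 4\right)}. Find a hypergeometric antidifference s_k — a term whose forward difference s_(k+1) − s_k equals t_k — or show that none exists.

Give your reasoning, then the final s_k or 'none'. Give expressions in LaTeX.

s_k = - \frac{k}{3 k + 9}

The ratio is (k + 3)/(k + 5).
Normal form (A,B,C) = (k + 3, k + 5, 1).
Need (k + 3)·f(k+1) − (k + 4)·f(k) = 1.
d = 1 from the (1,1,0) case.
Coefficient equations give f(k) = k/3.
Get s_k = R·t_k = -k/(3*k + 9) with R(k) = B(k−1)f(k)/C(k) = k*(k + 4)/3.
Check: Δs_k = -1/(k**2 + 7*k + 12). ✓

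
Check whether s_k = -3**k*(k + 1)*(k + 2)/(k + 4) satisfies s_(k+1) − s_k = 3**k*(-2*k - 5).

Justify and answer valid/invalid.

Invalid: residual 3**k*(4*k**2 + 24*k + 38)/(k**2 + 9*k + 20) ≠ 0.

s_(k+1) = -3**(k + 1)*(k + 2)*(k + 3)/(k + 5)
s_(k+1) − s_k = 3**k*(k + 2)*((k + 1)*(k + 5) - 3*(k + 3)*(k + 4))/((k + 4)*(k + 5))
(s_(k+1) − s_k) − t_k = 3**k*(4*k**2 + 24*k + 38)/(k**2 + 9*k + 20)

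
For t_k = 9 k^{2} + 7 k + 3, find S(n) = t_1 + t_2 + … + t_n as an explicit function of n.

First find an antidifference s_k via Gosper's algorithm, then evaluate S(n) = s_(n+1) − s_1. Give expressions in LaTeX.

Step 1: r(k) = (9*k**2 + 25*k + 19)/(9*k**2 + 7*k + 3).
Gosper form: A/B · C(k+1)/C(k) with A=1, B=1, C=k**2 + 7*k/9 + 1/3.
Set up (1)·f(k+1) − (1)·f(k) − (k**2 + 7*k/9 + 1/3) = 0.
deg f ≤ 3 (via 0,0,2).
Coefficient equations give f(k) = k*(3*k**2 - k + 1)/9.
Then R = B(k−1)f/C = k*(3*k**2 - k + 1)/(9*k**2 + 7*k + 3), so s_k = R(k)·t_k = k*(3*k**2 - k + 1).
Δs = 9*k**2 + 7*k + 3, as required.
s_(n+1) = 3*n**3 + 8*n**2 + 8*n + 3 and s_(1) = 3, so S(n) = n*(3*n**2 + 8*n + 8).

S(n) = n \left(3 n^{2} + 8 n + 8\right)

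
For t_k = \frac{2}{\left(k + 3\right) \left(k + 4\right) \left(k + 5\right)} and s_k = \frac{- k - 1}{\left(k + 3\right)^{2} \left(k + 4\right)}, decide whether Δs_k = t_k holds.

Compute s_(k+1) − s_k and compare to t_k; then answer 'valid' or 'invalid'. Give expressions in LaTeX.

s_(k+1) = (-k - 2)/((k + 4)**2*(k + 5))
s_(k+1) − s_k = ((k + 1)*(k + 4)*(k + 5) - (k + 2)*(k + 3)**2)/((k + 3)**2*(k + 4)**2*(k + 5))
(s_(k+1) − s_k) − t_k = 2*(-3*k - 11)/(k**5 + 19*k**4 + 143*k**3 + 533*k**2 + 984*k + 720)

Invalid: residual \frac{2 \left(- 3 k - 11\right)}{k^{5} + 19 k^{4} + 143 k^{3} + 533 k^{2} + 984 k + 720} ≠ 0.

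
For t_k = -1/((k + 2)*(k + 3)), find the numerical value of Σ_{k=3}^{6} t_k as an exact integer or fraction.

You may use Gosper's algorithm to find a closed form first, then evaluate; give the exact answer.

Ratio r(k) = (k + 2)/(k + 4).
So A=k + 2 and B=k + 4, with C=1.
Need (k + 2)·f(k+1) − (k + 3)·f(k) = 1.
d = 1 from the (1,1,0) case.
Solve for f: f(k) = k/2 (degree 1 ≤ 1).
Certificate R = B(k−1)f/C = k*(k + 3)/2 gives s_k = -k/(2*k + 4).
Check: Δs_k = -1/(k**2 + 5*k + 6). ✓
Telescoping: Σ = s_(7) − s_(3) = -7/18 − (-3/10) = -4/45.

Σ = -4/45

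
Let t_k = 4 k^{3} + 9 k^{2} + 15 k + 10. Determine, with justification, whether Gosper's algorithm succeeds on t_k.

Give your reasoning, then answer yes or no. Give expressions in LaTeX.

Yes. s_k = k \left(k^{3} + k^{2} + 4 k + 4\right).

Compute t_(k+1)/t_k: get (4*k**3 + 21*k**2 + 45*k + 38)/(4*k**3 + 9*k**2 + 15*k + 10).
Gosper form: A/B · C(k+1)/C(k) with A=1, B=1, C=k**3 + 9*k**2/4 + 15*k/4 + 5/2.
Need (1)·f(k+1) − (1)·f(k) = k**3 + 9*k**2/4 + 15*k/4 + 5/2.
Degrees (0,0,3) ⇒ d ≤ 4.
Solve for f: f(k) = k*(k + 1)*(k**2 + 4)/4 (degree 4 ≤ 4).
Certificate R = B(k−1)f/C = k*(k**2 + 4)/(4*k**2 + 5*k + 10) gives s_k = k*(k**3 + k**2 + 4*k + 4).
s_(k+1) − s_k = 4*k**3 + 9*k**2 + 15*k + 10 = t_k.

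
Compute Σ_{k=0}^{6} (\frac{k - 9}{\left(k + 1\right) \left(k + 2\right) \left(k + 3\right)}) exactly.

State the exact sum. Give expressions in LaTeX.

Σ = -49/24

t_(k+1)/t_k = (k - 8)*(k + 1)/((k - 9)*(k + 4)).
Normal form (A,B,C) = (k + 1, k + 4, k - 9).
Need (k + 1)·f(k+1) − (k + 3)·f(k) = k - 9.
d = 2 from the (1,1,1) case.
A polynomial solution: f(k) = -k*(2*k + 7).
Certificate R = B(k−1)f/C = -k*(k + 3)*(2*k + 7)/(k - 9) gives s_k = k*(-2*k - 7)/((k + 1)*(k + 2)).
Δs = (k - 9)/(k**3 + 6*k**2 + 11*k + 6), as required.
Telescoping: Σ = s_(7) − s_(0) = -49/24 − (0) = -49/24.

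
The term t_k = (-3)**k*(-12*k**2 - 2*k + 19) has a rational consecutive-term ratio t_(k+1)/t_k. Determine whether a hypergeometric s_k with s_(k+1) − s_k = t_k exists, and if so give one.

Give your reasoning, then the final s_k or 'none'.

s_k = (-3)**k*(3*k**2 - 4*k - 4)

Ratio r(k) = 3*(-12*k**2 - 26*k + 5)/(12*k**2 + 2*k - 19).
Gosper form: A/B · C(k+1)/C(k) with A=-3, B=1, C=k**2 + k/6 - 19/12.
Need (-3)·f(k+1) − (1)·f(k) = k**2 + k/6 - 19/12.
deg f ≤ 2 (via 0,0,2).
Match coefficients ⇒ f(k) = -(k - 2)*(3*k + 2)/12.
R(k) = B(k−1)·f(k)/C(k) = -(k - 2)*(3*k + 2)/(12*k**2 + 2*k - 19); s_k = R·t_k = (-3)**k*(3*k**2 - 4*k - 4).
s_(k+1) − s_k = (-3)**k*(-12*k**2 - 2*k + 19) = t_k.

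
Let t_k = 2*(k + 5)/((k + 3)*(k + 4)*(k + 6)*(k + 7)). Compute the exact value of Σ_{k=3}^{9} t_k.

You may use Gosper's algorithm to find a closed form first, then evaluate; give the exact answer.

Σ = 77/5616

The ratio is (k + 3)*(k + 6)**2/((k + 5)**2*(k + 8)).
A = k + 3, B = k + 8, C = k**2 + 10*k + 25.
Need (k + 3)·f(k+1) − (k + 7)·f(k) = k**2 + 10*k + 25.
deg f ≤ 4 (via 1,1,2).
Solve for f: f(k) = k*(k + 4)*(k + 5)*(k + 9)/36 (degree 4 ≤ 4).
Then R = B(k−1)f/C = k*(k + 4)*(k + 7)*(k + 9)/(36*(k + 5)), so s_k = R(k)·t_k = k*(k + 9)/(18*(k**2 + 9*k + 18)).
Check: Δs_k = 2*(k + 5)/(k**4 + 20*k**3 + 145*k**2 + 450*k + 504). ✓
Σ_(k=3)^(9) t_k = s_(10) − s_(3) = 95/1872 − (1/27) = 77/5616.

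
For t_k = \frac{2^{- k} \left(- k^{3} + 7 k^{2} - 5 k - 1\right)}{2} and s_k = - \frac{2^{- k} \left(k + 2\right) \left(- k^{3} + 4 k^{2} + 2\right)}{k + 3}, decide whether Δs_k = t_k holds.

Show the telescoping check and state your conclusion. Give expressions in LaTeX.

s_(k+1) = -(k + 3)*(-(k + 1)**3 + 4*(k + 1)**2 + 2)/(2*2**k*(k + 4))
s_(k+1) − s_k = (-k**5 + k**4 + 30*k**3 + 24*k**2 - 51*k - 13)/(2*2**k*(k**2 + 7*k + 12))
(s_(k+1) − s_k) − t_k = (k**4 - 2*k**3 - 24*k**2 + 16*k - 1)/(2*2**k*(k**2 + 7*k + 12))

Invalid: residual \frac{2^{- k} \left(k^{4} - 2 k^{3} - 24 k^{2} + 16 k - 1\right)}{2 \left(k^{2} + 7 k + 12\right)} ≠ 0.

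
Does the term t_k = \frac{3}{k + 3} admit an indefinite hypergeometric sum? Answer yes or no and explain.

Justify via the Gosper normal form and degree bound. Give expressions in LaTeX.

Compute t_(k+1)/t_k: get (k + 3)/(k + 4).
Factor: A=k + 3; B=k + 4; C=1.
Need (k + 3)·f(k+1) − (k + 3)·f(k) = 1.
From deg A=1, deg B=1, deg C=0: d=0.
f = c0 ⇒ A·f(k+1) − B(k−1)·f(k) − C = -1. The system {-1 = 0} is inconsistent; no antidifference.

No — t_k has no hypergeometric antidifference.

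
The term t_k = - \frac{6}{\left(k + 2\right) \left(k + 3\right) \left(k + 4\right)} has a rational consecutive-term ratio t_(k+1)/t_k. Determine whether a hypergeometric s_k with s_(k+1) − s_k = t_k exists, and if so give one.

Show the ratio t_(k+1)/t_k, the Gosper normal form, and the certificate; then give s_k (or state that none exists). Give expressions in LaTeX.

t_(k+1)/t_k = (k + 2)/(k + 5).
A = k + 2, B = k + 5, C = 1.
Key eq: (k + 2)·f(k+1) = (k + 4)·f(k) + (1).
d = 2 from the (1,1,0) case.
Solve for f: f(k) = k*(k + 5)/12 (degree 2 ≤ 2).
Then R = B(k−1)f/C = k*(k + 4)*(k + 5)/12, so s_k = R(k)·t_k = k*(-k - 5)/(2*(k + 2)*(k + 3)).
Verify: -6/(k**3 + 9*k**2 + 26*k + 24) matches t_k.

s_k = \frac{k \left(- k - 5\right)}{2 \left(k + 2\right) \left(k + 3\right)}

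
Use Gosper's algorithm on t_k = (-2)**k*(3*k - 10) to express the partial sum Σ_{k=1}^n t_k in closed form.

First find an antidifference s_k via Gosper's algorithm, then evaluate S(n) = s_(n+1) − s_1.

S(n) = 2*(-2)**n*n - 6*(-2)**n + 6

t_(k+1)/t_k = 2*(7 - 3*k)/(3*k - 10).
Normal form (A,B,C) = (-2, 1, k - 10/3).
Solve (-2)·f(k+1) − (1)·f(k) = k - 10/3.
d = 1 from the (0,0,1) case.
Solving with deg f ≤ 1: f(k) = -(k - 4)/3.
Then R = B(k−1)f/C = -(k - 4)/(3*k - 10), so s_k = R(k)·t_k = (-2)**k*(4 - k).
s_(k+1) − s_k = (-2)**k*(3*k - 10) = t_k.
Evaluate: s_(n+1) = (-2)**(n + 1)*(3 - n); subtract s_(1) = -6 ⇒ S(n) = 2*(-2)**n*n - 6*(-2)**n + 6.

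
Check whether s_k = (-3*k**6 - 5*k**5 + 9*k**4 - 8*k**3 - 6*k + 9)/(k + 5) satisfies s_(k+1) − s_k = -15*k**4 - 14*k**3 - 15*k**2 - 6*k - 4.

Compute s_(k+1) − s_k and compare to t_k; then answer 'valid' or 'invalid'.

s_(k+1) = (-6*k - 3*(k + 1)**6 - 5*(k + 1)**5 + 9*(k + 1)**4 - 8*(k + 1)**3 + 3)/(k + 6)
s_(k+1) − s_k = (-15*k**6 - 155*k**5 - 433*k**4 - 427*k**3 - 356*k**2 - 162*k - 74)/(k**2 + 11*k + 30)
(s_(k+1) − s_k) − t_k = 2*(12*k**5 + 93*k**4 + 82*k**3 + 82*k**2 + 31*k + 23)/(k**2 + 11*k + 30)

Invalid: residual 2*(12*k**5 + 93*k**4 + 82*k**3 + 82*k**2 + 31*k + 23)/(k**2 + 11*k + 30) ≠ 0.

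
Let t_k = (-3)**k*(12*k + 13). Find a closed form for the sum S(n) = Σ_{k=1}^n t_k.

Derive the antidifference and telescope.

S(n) = 9*(-3)**n*n + 12*(-3)**n - 12

Step 1: r(k) = 3*(-12*k - 25)/(12*k + 13).
Gosper form: A/B · C(k+1)/C(k) with A=-3, B=1, C=k + 13/12.
Need (-3)·f(k+1) − (1)·f(k) = k + 13/12.
d = 1 from the (0,0,1) case.
Coefficient equations give f(k) = -(3*k + 1)/12.
Get s_k = R·t_k = (-3)**k*(-3*k - 1) with R(k) = B(k−1)f(k)/C(k) = -(3*k + 1)/(12*k + 13).
Check: Δs_k = (-3)**k*(12*k + 13). ✓
Telescope: S(n) = s_(n+1) − s_(1) = 3*(-3)**n*(3*n + 4) − (12) = 9*(-3)**n*n + 12*(-3)**n - 12.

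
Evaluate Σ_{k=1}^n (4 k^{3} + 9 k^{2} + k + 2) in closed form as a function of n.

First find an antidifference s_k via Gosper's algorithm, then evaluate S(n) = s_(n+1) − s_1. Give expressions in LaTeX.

Compute t_(k+1)/t_k: get (4*k**3 + 21*k**2 + 31*k + 16)/(4*k**3 + 9*k**2 + k + 2).
Factor: A=1; B=1; C=k**3 + 9*k**2/4 + k/4 + 1/2.
Key eq: (1)·f(k+1) = (1)·f(k) + (k**3 + 9*k**2/4 + k/4 + 1/2).
deg f ≤ 4 (via 0,0,3).
Solving with deg f ≤ 4: f(k) = k*(k**3 + k**2 - 3*k + 3)/4.
Then R = B(k−1)f/C = k*(k**3 + k**2 - 3*k + 3)/(4*k**3 + 9*k**2 + k + 2), so s_k = R(k)·t_k = k*(k**3 + k**2 - 3*k + 3).
Check: Δs_k = 4*k**3 + 9*k**2 + k + 2. ✓
s_(n+1) = n**4 + 5*n**3 + 6*n**2 + 4*n + 2 and s_(1) = 2, so S(n) = n*(n**3 + 5*n**2 + 6*n + 4).

S(n) = n \left(n^{3} + 5 n^{2} + 6 n + 4\right)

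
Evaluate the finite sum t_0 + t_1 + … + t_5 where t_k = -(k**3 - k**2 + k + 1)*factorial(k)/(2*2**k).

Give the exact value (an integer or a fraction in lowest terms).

The ratio is (k + 1)*(k + (k + 1)**3 - (k + 1)**2 + 2)/(2*(k**3 - k**2 + k + 1)).
Gosper form: A/B · C(k+1)/C(k) with A=k/2 + 1/2, B=1, C=k**3 - k**2 + k + 1.
Need (k/2 + 1/2)·f(k+1) − (1)·f(k) = k**3 - k**2 + k + 1.
Bound: deg f ≤ 2.
Match coefficients ⇒ f(k) = 2*(k**2 - 2*k - 2).
R(k) = B(k−1)·f(k)/C(k) = 2*(k**2 - 2*k - 2)/(k**3 - k**2 + k + 1); s_k = R·t_k = (-k**2 + 2*k + 2)*factorial(k)/2**k.
s_(k+1) − s_k = -(k**3 - k**2 + k + 1)*factorial(k)/(2*2**k) = t_k.
Sum = s_(6) − s_(0); s_(6) = -495/2, s_(0) = 2 ⇒ -499/2.

Σ = -499/2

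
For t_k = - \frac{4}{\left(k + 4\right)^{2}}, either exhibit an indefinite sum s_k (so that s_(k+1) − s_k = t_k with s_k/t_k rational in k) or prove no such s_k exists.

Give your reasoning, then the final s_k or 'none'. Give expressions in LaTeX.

not Gosper-summable; s_k does not exist

Ratio r(k) = (k + 4)**2/(k + 5)**2.
So A=k**2 + 8*k + 16 and B=k**2 + 10*k + 25, with C=1.
Need (k**2 + 8*k + 16)·f(k+1) − (k**2 + 8*k + 16)·f(k) = 1.
Bound: deg f ≤ 0.
f = c0 ⇒ A·f(k+1) − B(k−1)·f(k) − C = -1. The system {-1 = 0} is inconsistent; no antidifference.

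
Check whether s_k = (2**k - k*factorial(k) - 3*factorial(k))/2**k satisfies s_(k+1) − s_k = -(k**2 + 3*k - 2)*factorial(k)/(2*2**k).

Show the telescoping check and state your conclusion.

Valid — Δs_k = t_k.

s_(k+1) = (2*2**k - k**2*factorial(k) - 5*k*factorial(k) - 4*factorial(k))/(2*2**k)
s_(k+1) − s_k = -(k**2 + 3*k - 2)*factorial(k)/(2*2**k)
(s_(k+1) − s_k) − t_k = 0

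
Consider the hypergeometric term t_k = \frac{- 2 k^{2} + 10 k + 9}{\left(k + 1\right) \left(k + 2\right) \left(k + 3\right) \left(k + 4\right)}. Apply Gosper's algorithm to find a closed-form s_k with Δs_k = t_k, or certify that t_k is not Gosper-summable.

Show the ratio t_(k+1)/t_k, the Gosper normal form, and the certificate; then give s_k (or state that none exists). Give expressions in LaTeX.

r(k) = (2*k**3 - 4*k**2 - 23*k - 17)/(2*k**3 - 59*k - 45) after simplifying.
A = k + 1, B = k + 5, C = k**2 - 5*k - 9/2.
Need (k + 1)·f(k+1) − (k + 4)·f(k) = k**2 - 5*k - 9/2.
Bound: deg f ≤ 3.
Coefficient equations give f(k) = -k*(k**2 + 10*k + 7)/4.
So s_k = (B(k−1)f/C)·t_k = (-k*(k + 4)*(k**2 + 10*k + 7)/(2*(2*k**2 - 10*k - 9)))·t_k = k*(k**2 + 10*k + 7)/(2*(k + 1)*(k + 2)*(k + 3)).
s_(k+1) − s_k = (-2*k**2 + 10*k + 9)/(k**4 + 10*k**3 + 35*k**2 + 50*k + 24) = t_k.

s_k = \frac{k \left(k^{2} + 10 k + 7\right)}{2 \left(k + 1\right) \left(k + 2\right) \left(k + 3\right)}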